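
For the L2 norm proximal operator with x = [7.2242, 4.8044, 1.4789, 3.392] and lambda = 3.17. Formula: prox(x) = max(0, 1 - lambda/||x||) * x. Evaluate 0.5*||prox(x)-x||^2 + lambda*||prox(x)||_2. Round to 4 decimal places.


Step 1: Compute ||x||.
||x|| = 9.4321
Step 2: Compute scaling factor.
scale = max(0, 1 - 3.17/9.4321) = 0.6639
Step 3: prox(x) = [4.7962, 3.1897, 0.9819, 2.252]
||prox(x)|| = 6.2621
Step 4: Proximal objective.
0.5*||prox-x||^2 = 5.0245
lambda*||prox|| = 19.8509
Total = 24.8752


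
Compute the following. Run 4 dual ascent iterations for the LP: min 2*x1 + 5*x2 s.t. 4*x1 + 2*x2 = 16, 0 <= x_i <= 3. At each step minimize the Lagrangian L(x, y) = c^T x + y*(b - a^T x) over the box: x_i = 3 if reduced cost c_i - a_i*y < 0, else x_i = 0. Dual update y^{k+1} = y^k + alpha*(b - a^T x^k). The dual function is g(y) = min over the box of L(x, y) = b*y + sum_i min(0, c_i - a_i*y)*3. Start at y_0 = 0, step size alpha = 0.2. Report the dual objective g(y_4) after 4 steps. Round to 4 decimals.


Dual ascent for LP: min 2*x1 + 5*x2, 4*x1 + 2*x2 = 16, 0 <= x_i <= 3
Step 1: y^k = 0.0, reduced costs: (2.0, 5.0)
  x^k = (0.0, 0.0), subgradient = b - a^T x = 16.0
  y^{k+1} = 0.0 + 0.2*16.0 = 3.2
Step 2: y^k = 3.2, reduced costs: (-10.8, -1.4)
  x^k = (3.0, 3.0), subgradient = b - a^T x = -2.0
  y^{k+1} = 3.2 + 0.2*-2.0 = 2.8
Step 3: y^k = 2.8, reduced costs: (-9.2, -0.6)
  x^k = (3.0, 3.0), subgradient = b - a^T x = -2.0
  y^{k+1} = 2.8 + 0.2*-2.0 = 2.4
Step 4: y^k = 2.4, reduced costs: (-7.6, 0.2)
  x^k = (3.0, 0.0), subgradient = b - a^T x = 4.0
  y^{k+1} = 2.4 + 0.2*4.0 = 3.2
Dual objective at y_4 = 3.2: reduced costs (-10.8, -1.4), box minimizer x = (3.0, 3.0)
g(y_4) = b*y + (c1 - a1*y)*x1 + (c2 - a2*y)*x2 = 16*3.2 + (-10.8)*3.0 + (-1.4)*3.0 = 51.2 - 32.4 - 4.2 = 14.6


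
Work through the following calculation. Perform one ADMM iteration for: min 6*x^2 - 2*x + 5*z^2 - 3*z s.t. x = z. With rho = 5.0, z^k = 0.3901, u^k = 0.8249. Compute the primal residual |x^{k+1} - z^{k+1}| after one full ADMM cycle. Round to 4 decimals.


ADMM iteration with rho = 5.0, z^k = 0.3901, u^k = 0.8249
Step 1: x-update.
Minimize 6*x^2 - 2*x + (5.0/2)*(x - 0.3901 + 0.8249)^2
FOC: (2*6 + 5.0)*x = 2 + 5.0*(0.3901 - 0.8249)
x^{k+1} = -0.0102
Step 2: z-update.
Minimize 5*z^2 - 3*z + (5.0/2)*(-0.0102 - z + 0.8249)^2
FOC: (2*5 + 5.0)*z = 3 + 5.0*(-0.0102 + 0.8249)
z^{k+1} = 0.4716
Step 3: u-update.
u^{k+1} = 0.8249 - 0.0102 - 0.4716 = 0.3431
Step 4: Primal residual = |-0.0102 - 0.4716| = 0.4818


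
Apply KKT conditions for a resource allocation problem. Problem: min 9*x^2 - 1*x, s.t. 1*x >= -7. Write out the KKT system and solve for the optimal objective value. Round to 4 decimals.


Step 1: Try lambda = 0 (constraint inactive).
Stationarity: 2*9*x - 1 = 0
x* = 1/(2*9) = 1/18 = 0.0556 (rounded; the exact value 1/18 is used below)
Check constraint: 1*0.0556 = 0.0556 >= -7 -- satisfied.
Step 2: Compute optimal value.
f(x*) = 9*(1/18)^2 - 1*(1/18) = -0.0278


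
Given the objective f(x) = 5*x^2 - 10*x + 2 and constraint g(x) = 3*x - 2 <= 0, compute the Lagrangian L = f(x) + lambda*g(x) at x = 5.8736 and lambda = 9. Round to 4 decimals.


Step 1: Evaluate f(x).
f(5.8736) = 5*5.8736^2 - 10*5.8736 + 2 = 115.7599
Step 2: Evaluate g(x).
g(5.8736) = 3*5.8736 - 2 = 15.6208
Step 3: Compute Lagrangian.
L = 115.7599 + 9*15.6208 = 256.3471


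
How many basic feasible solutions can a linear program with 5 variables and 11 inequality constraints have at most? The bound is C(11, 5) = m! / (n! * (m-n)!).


Each vertex corresponds to some choice of n active constraints out of m, so the number of vertices is at most C(m, n) = m! / (n!(m-n)!).
m = 11, n = 5
Numerator: 11 * 10 * 9 * 8 * 7
Denominator: 5! = 120
C(11, 5) = 462


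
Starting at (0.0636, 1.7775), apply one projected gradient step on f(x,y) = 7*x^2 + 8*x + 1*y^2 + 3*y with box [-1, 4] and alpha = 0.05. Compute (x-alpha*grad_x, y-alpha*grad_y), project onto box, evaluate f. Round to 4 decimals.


Step 1: Compute gradient at (0.0636, 1.7775).
grad_x = 2*7*0.0636 + 8 = 8.8904
grad_y = 2*1*1.7775 + 3 = 6.555
Step 2: Gradient step.
x_raw = 0.0636 - 0.05*8.8904 = -0.3809
y_raw = 1.7775 - 0.05*6.555 = 1.4498
Step 3: Project onto [-1, 4].
x_proj = clip(-0.3809) = -0.3809
y_proj = clip(1.4498) = 1.4498
Step 4: Evaluate f.
f(-0.3809, 1.4498) = 4.4194


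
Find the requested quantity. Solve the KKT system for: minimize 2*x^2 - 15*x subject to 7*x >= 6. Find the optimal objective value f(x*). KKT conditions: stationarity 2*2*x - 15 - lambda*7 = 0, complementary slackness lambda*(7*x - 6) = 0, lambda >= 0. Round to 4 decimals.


Step 1: Try lambda = 0 (constraint inactive).
Stationarity: 2*2*x - 15 = 0
x* = 15/(2*2) = 3.75
Check constraint: 7*3.75 = 26.25 >= 6 -- satisfied.
Step 2: Compute optimal value.
f(x*) = 2*3.75^2 - 15*3.75 = -28.125


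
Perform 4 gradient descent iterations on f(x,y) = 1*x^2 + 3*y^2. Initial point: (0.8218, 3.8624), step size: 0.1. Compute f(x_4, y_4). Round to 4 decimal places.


Gradient descent on f(x,y) = 1*x^2 + 3*y^2.
Starting point: (0.8218, 3.8624), alpha = 0.1
Step 1: grad_x = 2*1*0.8218 = 1.6436, grad_y = 2*3*3.8624 = 23.1744
  x_1 = 0.8218 - 0.1*1.6436 = 0.6574
  y_1 = 3.8624 - 0.1*23.1744 = 1.545
Step 2: grad_x = 2*1*0.6574 = 1.3149, grad_y = 2*3*1.545 = 9.2698
  x_2 = 0.6574 - 0.1*1.3149 = 0.526
  y_2 = 1.545 - 0.1*9.2698 = 0.618
Step 3: grad_x = 2*1*0.526 = 1.0519, grad_y = 2*3*0.618 = 3.7079
  x_3 = 0.526 - 0.1*1.0519 = 0.4208
  y_3 = 0.618 - 0.1*3.7079 = 0.2472
Step 4: grad_x = 2*1*0.4208 = 0.8415, grad_y = 2*3*0.2472 = 1.4832
  x_4 = 0.4208 - 0.1*0.8415 = 0.3366
  y_4 = 0.2472 - 0.1*1.4832 = 0.0989
f(0.3366, 0.0989) = 1*0.3366^2 + 3*0.0989^2 = 0.1426


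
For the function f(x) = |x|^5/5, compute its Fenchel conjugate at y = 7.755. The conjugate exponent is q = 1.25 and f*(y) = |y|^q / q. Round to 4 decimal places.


The conjugate exponent q satisfies 1/p + 1/q = 1.
p = 5, so q = 5/(5 - 1) = 1.25
|y|^q = 7.755^1.25 = 12.9413
f*(7.755) = 12.9413 / 1.25 = 10.353


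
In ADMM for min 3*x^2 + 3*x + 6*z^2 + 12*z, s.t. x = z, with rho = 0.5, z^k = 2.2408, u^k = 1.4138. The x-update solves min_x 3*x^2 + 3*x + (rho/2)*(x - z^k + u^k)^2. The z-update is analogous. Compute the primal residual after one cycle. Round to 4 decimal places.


ADMM iteration with rho = 0.5, z^k = 2.2408, u^k = 1.4138
Step 1: x-update.
Minimize 3*x^2 + 3*x + (0.5/2)*(x - 2.2408 + 1.4138)^2
FOC: (2*3 + 0.5)*x = -3 + 0.5*(2.2408 - 1.4138)
x^{k+1} = -0.3979
Step 2: z-update.
Minimize 6*z^2 + 12*z + (0.5/2)*(-0.3979 - z + 1.4138)^2
FOC: (2*6 + 0.5)*z = -12 + 0.5*(-0.3979 + 1.4138)
z^{k+1} = -0.9194
Step 3: u-update.
u^{k+1} = 1.4138 - 0.3979 + 0.9194 = 1.9352
Step 4: Primal residual = |-0.3979 + 0.9194| = 0.5214


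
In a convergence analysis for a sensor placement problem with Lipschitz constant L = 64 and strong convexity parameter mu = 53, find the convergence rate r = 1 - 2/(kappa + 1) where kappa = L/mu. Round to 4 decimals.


Step 1: Compute the condition number.
kappa = L/mu = 64/53 = 1.2075
Step 2: Compute the convergence rate.
r = 1 - 2/(kappa + 1) = 1 - 2*mu/(L + mu) = (L - mu)/(L + mu) = 11/117 = 0.094


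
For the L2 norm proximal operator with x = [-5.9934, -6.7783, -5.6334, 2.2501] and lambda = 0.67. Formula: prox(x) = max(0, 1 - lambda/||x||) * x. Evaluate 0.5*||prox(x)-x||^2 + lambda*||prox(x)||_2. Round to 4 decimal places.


Step 1: Compute ||x||.
||x|| = 10.8933
Step 2: Compute scaling factor.
scale = max(0, 1 - 0.67/10.8933) = 0.9385
Step 3: prox(x) = [-5.6248, -6.3614, -5.2869, 2.1117]
||prox(x)|| = 10.2233
Step 4: Proximal objective.
0.5*||prox-x||^2 = 0.2245
lambda*||prox|| = 6.8496
Total = 7.0741


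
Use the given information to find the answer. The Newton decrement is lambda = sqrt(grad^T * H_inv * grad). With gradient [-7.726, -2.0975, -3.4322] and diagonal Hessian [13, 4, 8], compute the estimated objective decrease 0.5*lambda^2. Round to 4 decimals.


Step 1: H is diagonal, so H^(-1) * g = [-0.5943, -0.5244, -0.429].
Step 2: g^T H^(-1) g = sum_i g_i^2 / H_ii
  = (-7.726)^2/13 + (-2.0975)^2/4 + (-3.4322)^2/8
  = 4.5916 + 1.0999 + 1.4725 = 7.164
Step 3: Objective decrease = 0.5 * g^T H^(-1) g = 3.582


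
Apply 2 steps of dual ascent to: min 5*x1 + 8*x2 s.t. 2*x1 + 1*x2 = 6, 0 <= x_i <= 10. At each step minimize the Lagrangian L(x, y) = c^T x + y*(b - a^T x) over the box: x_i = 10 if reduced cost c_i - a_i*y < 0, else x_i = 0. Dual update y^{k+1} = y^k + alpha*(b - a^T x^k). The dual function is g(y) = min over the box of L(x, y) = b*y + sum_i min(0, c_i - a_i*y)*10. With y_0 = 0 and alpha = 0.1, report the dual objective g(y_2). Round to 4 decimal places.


Dual ascent for LP: min 5*x1 + 8*x2, 2*x1 + 1*x2 = 6, 0 <= x_i <= 10
Step 1: y^k = 0.0, reduced costs: (5.0, 8.0)
  x^k = (0.0, 0.0), subgradient = b - a^T x = 6.0
  y^{k+1} = 0.0 + 0.1*6.0 = 0.6
Step 2: y^k = 0.6, reduced costs: (3.8, 7.4)
  x^k = (0.0, 0.0), subgradient = b - a^T x = 6.0
  y^{k+1} = 0.6 + 0.1*6.0 = 1.2
Dual objective at y_2 = 1.2: reduced costs (2.6, 6.8), box minimizer x = (0.0, 0.0)
g(y_2) = b*y + (c1 - a1*y)*x1 + (c2 - a2*y)*x2 = 6*1.2 + 2.6*0.0 + 6.8*0.0 = 7.2 + 0.0 + 0.0 = 7.2


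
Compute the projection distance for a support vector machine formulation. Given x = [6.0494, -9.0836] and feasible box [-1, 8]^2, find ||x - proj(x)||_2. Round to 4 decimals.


Project each component onto [-1, 8].
clip(6.0494) = 6.0494, clip(-9.0836) = -1.0
Projection = [6.0494, -1.0]
Squared diffs: [0.0, 65.3446]
Distance = sqrt(65.3446) = 8.0836


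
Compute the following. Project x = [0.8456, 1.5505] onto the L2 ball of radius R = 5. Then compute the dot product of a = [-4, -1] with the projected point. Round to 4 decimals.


Step 1: Compute ||x|| (intermediates to 6 decimals).
||x|| = sqrt(0.8456^2 + 1.5505^2) = 1.766094
Step 2: Project.
Since ||x|| <= R, proj = x (no scaling needed).
proj(x) = [0.8456, 1.5505]
Step 3: Dot product.
a^T * proj(x) = -4*0.8456 - 1*1.5505 = -4.9329


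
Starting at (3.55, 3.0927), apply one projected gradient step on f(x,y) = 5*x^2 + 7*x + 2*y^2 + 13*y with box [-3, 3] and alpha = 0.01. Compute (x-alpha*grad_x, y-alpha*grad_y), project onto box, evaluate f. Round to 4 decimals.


Step 1: Compute gradient at (3.55, 3.0927).
grad_x = 2*5*3.55 + 7 = 42.5
grad_y = 2*2*3.0927 + 13 = 25.3708
Step 2: Gradient step.
x_raw = 3.55 - 0.01*42.5 = 3.125
y_raw = 3.0927 - 0.01*25.3708 = 2.839
Step 3: Project onto [-3, 3].
x_proj = clip(3.125) = 3.0
y_proj = clip(2.839) = 2.839
Step 4: Evaluate f.
f(3.0, 2.839) = 119.0266


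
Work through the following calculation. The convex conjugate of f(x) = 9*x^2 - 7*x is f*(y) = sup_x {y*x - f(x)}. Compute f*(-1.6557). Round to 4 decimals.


f*(y) = sup_x {y*x - a*x^2 - b*x} = sup_x {(y-b)*x - a*x^2}
FOC: (y - b) - 2a*x = 0 => x* = (y - b)/(2a)
x* = (-1.6557 + 7)/(2*9) = 0.2969
f*(-1.6557) = (y-b)^2/(4a) = (-1.6557 + 7)^2/(4*9)
= 28.5615/36 = 0.7934


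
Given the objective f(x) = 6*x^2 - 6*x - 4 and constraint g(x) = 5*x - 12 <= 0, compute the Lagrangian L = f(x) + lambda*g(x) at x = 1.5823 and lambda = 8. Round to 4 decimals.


Step 1: Evaluate f(x).
f(1.5823) = 6*1.5823^2 - 6*1.5823 - 4 = 1.5282
Step 2: Evaluate g(x).
g(1.5823) = 5*1.5823 - 12 = -4.0885
Step 3: Compute Lagrangian.
L = 1.5282 + 8*-4.0885 = -31.1798


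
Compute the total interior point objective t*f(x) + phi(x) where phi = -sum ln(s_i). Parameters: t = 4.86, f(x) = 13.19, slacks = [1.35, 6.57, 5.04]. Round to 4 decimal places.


Step 1: Compute log-barrier.
ln values: [0.3001, 1.8825, 1.6174]
phi = -(0.3001 + 1.8825 + 1.6174) = -3.8
Step 2: Compute augmented objective.
t*f(x) = 4.86*13.19 = 64.1034
Total = 64.1034 - 3.8 = 60.3034


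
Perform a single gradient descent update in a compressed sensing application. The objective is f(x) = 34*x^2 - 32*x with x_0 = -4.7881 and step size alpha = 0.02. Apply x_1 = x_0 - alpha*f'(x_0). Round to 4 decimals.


We compute the gradient at x_0 and apply the update.
f'(x) = 68*x - 32
f'(-4.7881) = 68*-4.7881 - 32 = -357.5908
x_1 = -4.7881 - 0.02*-357.5908 = 2.3637


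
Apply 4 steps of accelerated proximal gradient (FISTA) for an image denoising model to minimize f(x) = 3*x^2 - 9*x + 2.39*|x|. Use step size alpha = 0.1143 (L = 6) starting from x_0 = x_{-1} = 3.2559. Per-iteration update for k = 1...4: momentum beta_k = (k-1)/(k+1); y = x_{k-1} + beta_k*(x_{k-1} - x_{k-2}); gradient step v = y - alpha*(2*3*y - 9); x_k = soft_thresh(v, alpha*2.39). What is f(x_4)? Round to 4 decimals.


FISTA on f(x) = 3*x^2 - 9*x + 2.39*|x|
L = 6, alpha = 0.1143
Iteration 1: beta = 0.0, y = 3.2559 + 0.0*(3.2559 - 3.2559) = 3.2559
  grad(y) = 10.5354, v = y - alpha*grad = 2.0517
  prox(v) = soft_thresh(2.0517, 0.2732) = 1.7785
Iteration 2: beta = 0.3333, y = 1.7785 + 0.3333*(1.7785 - 3.2559) = 1.2861
  grad(y) = -1.2836, v = y - alpha*grad = 1.4328
  prox(v) = soft_thresh(1.4328, 0.2732) = 1.1596
Iteration 3: beta = 0.5, y = 1.1596 + 0.5*(1.1596 - 1.7785) = 0.8501
  grad(y) = -3.8991, v = y - alpha*grad = 1.2958
  prox(v) = soft_thresh(1.2958, 0.2732) = 1.0226
Iteration 4: beta = 0.6, y = 1.0226 + 0.6*(1.0226 - 1.1596) = 0.9405
  grad(y) = -3.3572, v = y - alpha*grad = 1.3242
  prox(v) = soft_thresh(1.3242, 0.2732) = 1.051
f(x_4) = 3*1.051^2 - 9*1.051 + 2.39*|1.051| = -3.6333


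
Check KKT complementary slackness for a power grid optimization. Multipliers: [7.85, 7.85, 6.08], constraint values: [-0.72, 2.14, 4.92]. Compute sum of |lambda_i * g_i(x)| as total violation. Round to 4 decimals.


KKT complementary slackness check:
lambda_1 * g_1 = 7.85 * -0.72 = -5.652
lambda_2 * g_2 = 7.85 * 2.14 = 16.799
lambda_3 * g_3 = 6.08 * 4.92 = 29.9136
Total violation = 5.652 + 16.799 + 29.9136 = 52.3646


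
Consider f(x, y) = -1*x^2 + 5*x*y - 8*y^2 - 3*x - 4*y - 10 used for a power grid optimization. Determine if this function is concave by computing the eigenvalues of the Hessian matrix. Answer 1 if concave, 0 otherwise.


The Hessian of f(x,y) = -1*x^2 + 5*x*y - 8*y^2 - 3*x - 4*y - 10 is:
H = [[-2, 5], [5, -16]]
Trace = -2 - 16 = -18
Determinant = -2*-16 - (5)^2 = 7
Discriminant = (-18)^2 - 4*7 = 296.0
Eigenvalues: lambda_1 = -17.6023, lambda_2 = -0.3977
The function is concave.

1


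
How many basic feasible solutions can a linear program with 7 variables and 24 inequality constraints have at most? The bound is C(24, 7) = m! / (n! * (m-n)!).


Each vertex corresponds to some choice of n active constraints out of m, so the number of vertices is at most C(m, n) = m! / (n!(m-n)!).
m = 24, n = 7
Numerator: 24 * 23 * 22 * 21 * 20 * 19 * 18
Denominator: 7! = 5040
C(24, 7) = 346104


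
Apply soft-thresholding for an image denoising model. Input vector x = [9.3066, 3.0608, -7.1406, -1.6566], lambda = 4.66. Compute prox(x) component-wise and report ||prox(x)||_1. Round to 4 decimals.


Soft-thresholding with lambda = 4.66:
prox(9.3066) = sign(9.3066)*max(|9.3066| - 4.66, 0) = 4.6466
prox(3.0608) = sign(3.0608)*max(|3.0608| - 4.66, 0) = 0.0
prox(-7.1406) = sign(-7.1406)*max(|-7.1406| - 4.66, 0) = -2.4806
prox(-1.6566) = sign(-1.6566)*max(|-1.6566| - 4.66, 0) = 0.0
prox(x) = [4.6466, 0.0, -2.4806, 0.0]
||prox(x)||_1 = 4.6466 + 0.0 + 2.4806 + 0.0 = 7.1272


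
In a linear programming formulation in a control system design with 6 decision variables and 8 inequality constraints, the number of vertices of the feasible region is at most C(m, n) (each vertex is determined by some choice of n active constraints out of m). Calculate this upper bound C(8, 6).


Each vertex corresponds to some choice of n active constraints out of m, so the number of vertices is at most C(m, n) = m! / (n!(m-n)!).
m = 8, n = 6
Numerator: 8 * 7 * 6 * 5 * 4 * 3
Denominator: 6! = 720
C(8, 6) = 28


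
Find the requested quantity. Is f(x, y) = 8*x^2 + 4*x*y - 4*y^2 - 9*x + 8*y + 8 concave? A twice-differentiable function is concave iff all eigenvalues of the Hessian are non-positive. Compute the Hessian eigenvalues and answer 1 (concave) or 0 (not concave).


The Hessian of f(x,y) = 8*x^2 + 4*x*y - 4*y^2 - 9*x + 8*y + 8 is:
H = [[16, 4], [4, -8]]
Trace = 16 - 8 = 8
Determinant = 16*-8 - (4)^2 = -144
Discriminant = (8)^2 - 4*-144 = 640.0
Eigenvalues: lambda_1 = -8.6491, lambda_2 = 16.6491
The function is not concave.

0


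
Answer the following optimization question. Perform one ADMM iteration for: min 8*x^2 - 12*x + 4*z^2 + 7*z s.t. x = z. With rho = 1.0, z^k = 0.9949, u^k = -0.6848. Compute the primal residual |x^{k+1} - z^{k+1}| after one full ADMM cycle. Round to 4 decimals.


ADMM iteration with rho = 1.0, z^k = 0.9949, u^k = -0.6848
Step 1: x-update.
Minimize 8*x^2 - 12*x + (1.0/2)*(x - 0.9949 - 0.6848)^2
FOC: (2*8 + 1.0)*x = 12 + 1.0*(0.9949 + 0.6848)
x^{k+1} = 0.8047
Step 2: z-update.
Minimize 4*z^2 + 7*z + (1.0/2)*(0.8047 - z - 0.6848)^2
FOC: (2*4 + 1.0)*z = -7 + 1.0*(0.8047 - 0.6848)
z^{k+1} = -0.7645
Step 3: u-update.
u^{k+1} = -0.6848 + 0.8047 + 0.7645 = 0.8843
Step 4: Primal residual = |0.8047 + 0.7645| = 1.5691


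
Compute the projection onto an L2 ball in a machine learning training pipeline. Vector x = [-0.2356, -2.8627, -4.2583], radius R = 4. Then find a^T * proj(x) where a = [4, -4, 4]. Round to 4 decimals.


Step 1: Compute ||x|| (intermediates to 6 decimals).
||x|| = sqrt((-0.2356)^2 + (-2.8627)^2 + (-4.2583)^2) = 5.136504
Step 2: Project.
Since ||x|| > R, scale = R/||x|| = 4/5.136504 = 0.77874, proj(x) = scale * x
proj(x) = [-0.183471, -2.229299, -3.316109]
Step 3: Dot product.
a^T * proj(x) = 4*(-0.183471) - 4*(-2.229299) + 4*(-3.316109) = -5.0811


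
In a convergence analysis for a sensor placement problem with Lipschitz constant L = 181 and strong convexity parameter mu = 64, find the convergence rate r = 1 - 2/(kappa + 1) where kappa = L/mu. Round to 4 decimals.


Step 1: Compute the condition number.
kappa = L/mu = 181/64 = 2.8281
Step 2: Compute the convergence rate.
r = 1 - 2/(kappa + 1) = 1 - 2*mu/(L + mu) = (L - mu)/(L + mu) = 117/245 = 0.4776


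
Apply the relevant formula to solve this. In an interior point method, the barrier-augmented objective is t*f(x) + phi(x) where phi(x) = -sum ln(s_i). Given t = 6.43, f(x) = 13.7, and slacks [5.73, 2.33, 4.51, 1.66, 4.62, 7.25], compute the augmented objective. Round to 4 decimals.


Step 1: Compute log-barrier.
ln values: [1.7457, 0.8459, 1.5063, 0.5068, 1.5304, 1.981]
phi = -(1.7457 + 0.8459 + 1.5063 + 0.5068 + 1.5304 + 1.981) = -8.1161
Step 2: Compute augmented objective.
t*f(x) = 6.43*13.7 = 88.091
Total = 88.091 - 8.1161 = 79.9749


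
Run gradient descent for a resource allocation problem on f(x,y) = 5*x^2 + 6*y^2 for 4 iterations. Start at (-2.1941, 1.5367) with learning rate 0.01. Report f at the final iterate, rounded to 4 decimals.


Gradient descent on f(x,y) = 5*x^2 + 6*y^2.
Starting point: (-2.1941, 1.5367), alpha = 0.01
Step 1: grad_x = 2*5*-2.1941 = -21.941, grad_y = 2*6*1.5367 = 18.4404
  x_1 = -2.1941 - 0.01*-21.941 = -1.9747
  y_1 = 1.5367 - 0.01*18.4404 = 1.3523
Step 2: grad_x = 2*5*-1.9747 = -19.7469, grad_y = 2*6*1.3523 = 16.2276
  x_2 = -1.9747 - 0.01*-19.7469 = -1.7772
  y_2 = 1.3523 - 0.01*16.2276 = 1.19
Step 3: grad_x = 2*5*-1.7772 = -17.7722, grad_y = 2*6*1.19 = 14.2802
  x_3 = -1.7772 - 0.01*-17.7722 = -1.5995
  y_3 = 1.19 - 0.01*14.2802 = 1.0472
Step 4: grad_x = 2*5*-1.5995 = -15.995, grad_y = 2*6*1.0472 = 12.5666
  x_4 = -1.5995 - 0.01*-15.995 = -1.4395
  y_4 = 1.0472 - 0.01*12.5666 = 0.9216
f(-1.4395, 0.9216) = 5*(-1.4395)^2 + 6*0.9216^2 = 15.4571


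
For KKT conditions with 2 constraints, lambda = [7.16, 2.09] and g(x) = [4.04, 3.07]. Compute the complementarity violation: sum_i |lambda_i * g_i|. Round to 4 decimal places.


KKT complementary slackness check:
lambda_1 * g_1 = 7.16 * 4.04 = 28.9264
lambda_2 * g_2 = 2.09 * 3.07 = 6.4163
Total violation = 28.9264 + 6.4163 = 35.3427


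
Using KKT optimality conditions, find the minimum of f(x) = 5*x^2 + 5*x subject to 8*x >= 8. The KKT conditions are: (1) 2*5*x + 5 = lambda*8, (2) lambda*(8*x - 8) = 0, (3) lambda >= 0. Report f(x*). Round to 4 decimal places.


Step 1: Try lambda = 0 (constraint inactive).
x_unc = -5/(2*5) = -0.5
Check: 8*-0.5 = -4.0 < 8 -- violated!
Step 2: Constraint must be active: 8*x = 8
x* = 8/8 = 1.0
lambda = (2*5*1.0 + 5)/8 = 1.875
Step 3: Compute optimal value.
f(x*) = 5*1.0^2 + 5*1.0 = 10.0


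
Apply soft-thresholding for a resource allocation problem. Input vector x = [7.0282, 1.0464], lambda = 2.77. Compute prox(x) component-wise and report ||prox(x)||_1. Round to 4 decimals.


Soft-thresholding with lambda = 2.77:
prox(7.0282) = sign(7.0282)*max(|7.0282| - 2.77, 0) = 4.2582
prox(1.0464) = sign(1.0464)*max(|1.0464| - 2.77, 0) = 0.0
prox(x) = [4.2582, 0.0]
||prox(x)||_1 = 4.2582 + 0.0 = 4.2582


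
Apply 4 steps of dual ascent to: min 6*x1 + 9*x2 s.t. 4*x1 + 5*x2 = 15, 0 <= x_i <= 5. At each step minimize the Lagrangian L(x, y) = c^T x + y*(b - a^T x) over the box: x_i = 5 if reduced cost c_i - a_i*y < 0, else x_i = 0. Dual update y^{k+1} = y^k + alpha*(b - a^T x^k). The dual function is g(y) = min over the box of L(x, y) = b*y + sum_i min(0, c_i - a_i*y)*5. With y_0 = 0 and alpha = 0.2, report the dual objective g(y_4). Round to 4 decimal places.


Dual ascent for LP: min 6*x1 + 9*x2, 4*x1 + 5*x2 = 15, 0 <= x_i <= 5
Step 1: y^k = 0.0, reduced costs: (6.0, 9.0)
  x^k = (0.0, 0.0), subgradient = b - a^T x = 15.0
  y^{k+1} = 0.0 + 0.2*15.0 = 3.0
Step 2: y^k = 3.0, reduced costs: (-6.0, -6.0)
  x^k = (5.0, 5.0), subgradient = b - a^T x = -30.0
  y^{k+1} = 3.0 + 0.2*-30.0 = -3.0
Step 3: y^k = -3.0, reduced costs: (18.0, 24.0)
  x^k = (0.0, 0.0), subgradient = b - a^T x = 15.0
  y^{k+1} = -3.0 + 0.2*15.0 = 0.0
Step 4: y^k = 0.0, reduced costs: (6.0, 9.0)
  x^k = (0.0, 0.0), subgradient = b - a^T x = 15.0
  y^{k+1} = 0.0 + 0.2*15.0 = 3.0
Dual objective at y_4 = 3.0: reduced costs (-6.0, -6.0), box minimizer x = (5.0, 5.0)
g(y_4) = b*y + (c1 - a1*y)*x1 + (c2 - a2*y)*x2 = 15*3.0 + (-6.0)*5.0 + (-6.0)*5.0 = 45.0 - 30.0 - 30.0 = -15.0


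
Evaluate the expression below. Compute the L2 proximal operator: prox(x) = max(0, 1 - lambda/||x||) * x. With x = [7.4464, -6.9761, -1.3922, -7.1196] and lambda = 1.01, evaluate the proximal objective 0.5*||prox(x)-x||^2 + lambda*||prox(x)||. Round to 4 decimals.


Step 1: Compute ||x||.
||x|| = 12.5197
Step 2: Compute scaling factor.
scale = max(0, 1 - 1.01/12.5197) = 0.9193
Step 3: prox(x) = [6.8457, -6.4133, -1.2799, -6.5452]
||prox(x)|| = 11.5097
Step 4: Proximal objective.
0.5*||prox-x||^2 = 0.5101
lambda*||prox|| = 11.6248
Total = 12.1348


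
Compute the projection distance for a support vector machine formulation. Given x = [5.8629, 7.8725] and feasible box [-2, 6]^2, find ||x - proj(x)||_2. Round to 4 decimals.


Project each component onto [-2, 6].
clip(5.8629) = 5.8629, clip(7.8725) = 6.0
Projection = [5.8629, 6.0]
Squared diffs: [0.0, 3.5063]
Distance = sqrt(3.5063) = 1.8725


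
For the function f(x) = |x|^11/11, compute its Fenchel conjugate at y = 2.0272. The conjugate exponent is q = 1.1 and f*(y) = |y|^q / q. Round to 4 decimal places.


The conjugate exponent q satisfies 1/p + 1/q = 1.
p = 11, so q = 11/(11 - 1) = 1.1
|y|^q = 2.0272^1.1 = 2.1756
f*(2.0272) = 2.1756 / 1.1 = 1.9779


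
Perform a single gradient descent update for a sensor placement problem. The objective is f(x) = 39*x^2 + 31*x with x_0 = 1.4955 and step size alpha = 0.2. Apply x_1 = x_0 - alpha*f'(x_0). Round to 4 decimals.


We compute the gradient at x_0 and apply the update.
f'(x) = 78*x + 31
f'(1.4955) = 78*1.4955 + 31 = 147.649
x_1 = 1.4955 - 0.2*147.649 = -28.0343


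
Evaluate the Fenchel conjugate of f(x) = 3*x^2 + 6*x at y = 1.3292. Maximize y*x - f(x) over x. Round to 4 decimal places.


f*(y) = sup_x {y*x - a*x^2 - b*x} = sup_x {(y-b)*x - a*x^2}
FOC: (y - b) - 2a*x = 0 => x* = (y - b)/(2a)
x* = (1.3292 - 6)/(2*3) = -0.7785
f*(1.3292) = (y-b)^2/(4a) = (1.3292 - 6)^2/(4*3)
= 21.8164/12 = 1.818


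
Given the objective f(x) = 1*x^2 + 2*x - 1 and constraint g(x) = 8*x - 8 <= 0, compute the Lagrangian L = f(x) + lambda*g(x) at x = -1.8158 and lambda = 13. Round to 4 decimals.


Step 1: Evaluate f(x).
f(-1.8158) = 1*(-1.8158)^2 + 2*(-1.8158) - 1 = -1.3345
Step 2: Evaluate g(x).
g(-1.8158) = 8*-1.8158 - 8 = -22.5264
Step 3: Compute Lagrangian.
L = -1.3345 + 13*-22.5264 = -294.1777


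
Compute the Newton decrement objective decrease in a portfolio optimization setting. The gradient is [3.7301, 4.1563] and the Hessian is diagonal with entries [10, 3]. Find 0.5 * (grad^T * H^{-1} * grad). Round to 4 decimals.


Step 1: H is diagonal, so H^(-1) * g = [0.373, 1.3854].
Step 2: g^T H^(-1) g = sum_i g_i^2 / H_ii
  = (3.7301)^2/10 + (4.1563)^2/3
  = 1.3914 + 5.7583 = 7.1496
Step 3: Objective decrease = 0.5 * g^T H^(-1) g = 3.5748


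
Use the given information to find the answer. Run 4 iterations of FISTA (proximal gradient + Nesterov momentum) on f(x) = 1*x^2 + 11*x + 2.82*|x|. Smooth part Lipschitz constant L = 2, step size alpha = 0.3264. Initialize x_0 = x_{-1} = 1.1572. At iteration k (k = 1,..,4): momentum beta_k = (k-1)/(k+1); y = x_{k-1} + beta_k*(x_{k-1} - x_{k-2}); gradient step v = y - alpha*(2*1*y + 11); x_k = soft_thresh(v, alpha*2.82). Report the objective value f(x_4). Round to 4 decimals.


FISTA on f(x) = 1*x^2 + 11*x + 2.82*|x|
L = 2, alpha = 0.3264
Iteration 1: beta = 0.0, y = 1.1572 + 0.0*(1.1572 - 1.1572) = 1.1572
  grad(y) = 13.3144, v = y - alpha*grad = -3.1886
  prox(v) = soft_thresh(-3.1886, 0.9204) = -2.2682
Iteration 2: beta = 0.3333, y = -2.2682 + 0.3333*(-2.2682 - 1.1572) = -3.41
  grad(y) = 4.1801, v = y - alpha*grad = -4.7743
  prox(v) = soft_thresh(-4.7743, 0.9204) = -3.8539
Iteration 3: beta = 0.5, y = -3.8539 + 0.5*(-3.8539 + 2.2682) = -4.6468
  grad(y) = 1.7065, v = y - alpha*grad = -5.2038
  prox(v) = soft_thresh(-5.2038, 0.9204) = -4.2833
Iteration 4: beta = 0.6, y = -4.2833 + 0.6*(-4.2833 + 3.8539) = -4.541
  grad(y) = 1.9181, v = y - alpha*grad = -5.167
  prox(v) = soft_thresh(-5.167, 0.9204) = -4.2466
f(x_4) = 1*(-4.2466)^2 + 11*(-4.2466) + 2.82*|-4.2466| = -16.7036


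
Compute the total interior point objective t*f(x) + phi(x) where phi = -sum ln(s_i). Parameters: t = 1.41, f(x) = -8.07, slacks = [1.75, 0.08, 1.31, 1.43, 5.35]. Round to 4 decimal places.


Step 1: Compute log-barrier.
ln values: [0.5596, -2.5257, 0.27, 0.3577, 1.6771]
phi = -(0.5596 - 2.5257 + 0.27 + 0.3577 + 1.6771) = -0.3387
Step 2: Compute augmented objective.
t*f(x) = 1.41*-8.07 = -11.3787
Total = -11.3787 - 0.3387 = -11.7174


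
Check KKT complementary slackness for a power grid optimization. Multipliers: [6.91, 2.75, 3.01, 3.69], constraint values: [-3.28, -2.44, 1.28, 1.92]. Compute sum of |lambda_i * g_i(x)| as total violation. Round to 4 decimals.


KKT complementary slackness check:
lambda_1 * g_1 = 6.91 * -3.28 = -22.6648
lambda_2 * g_2 = 2.75 * -2.44 = -6.71
lambda_3 * g_3 = 3.01 * 1.28 = 3.8528
lambda_4 * g_4 = 3.69 * 1.92 = 7.0848
Total violation = 22.6648 + 6.71 + 3.8528 + 7.0848 = 40.3124


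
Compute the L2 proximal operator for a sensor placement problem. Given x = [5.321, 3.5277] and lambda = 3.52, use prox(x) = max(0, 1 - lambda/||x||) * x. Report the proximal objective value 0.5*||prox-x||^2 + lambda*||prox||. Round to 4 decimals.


Step 1: Compute ||x||.
||x|| = 6.3842
Step 2: Compute scaling factor.
scale = max(0, 1 - 3.52/6.3842) = 0.4486
Step 3: prox(x) = [2.3872, 1.5827]
||prox(x)|| = 2.8642
Step 4: Proximal objective.
0.5*||prox-x||^2 = 6.1952
lambda*||prox|| = 10.082
Total = 16.2771


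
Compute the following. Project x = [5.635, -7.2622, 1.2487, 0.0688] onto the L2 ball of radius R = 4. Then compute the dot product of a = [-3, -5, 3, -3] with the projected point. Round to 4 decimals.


Step 1: Compute ||x|| (intermediates to 6 decimals).
||x|| = sqrt(5.635^2 + (-7.2622)^2 + 1.2487^2 + 0.0688^2) = 9.276678
Step 2: Project.
Since ||x|| > R, scale = R/||x|| = 4/9.276678 = 0.431189, proj(x) = scale * x
proj(x) = [2.42975, -3.131381, 0.538426, 0.029666]
Step 3: Dot product.
a^T * proj(x) = -3*2.42975 - 5*(-3.131381) + 3*0.538426 - 3*0.029666 = 9.8939


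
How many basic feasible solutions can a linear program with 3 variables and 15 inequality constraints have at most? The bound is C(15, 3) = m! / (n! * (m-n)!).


Each vertex corresponds to some choice of n active constraints out of m, so the number of vertices is at most C(m, n) = m! / (n!(m-n)!).
m = 15, n = 3
Numerator: 15 * 14 * 13
Denominator: 3! = 6
C(15, 3) = 455


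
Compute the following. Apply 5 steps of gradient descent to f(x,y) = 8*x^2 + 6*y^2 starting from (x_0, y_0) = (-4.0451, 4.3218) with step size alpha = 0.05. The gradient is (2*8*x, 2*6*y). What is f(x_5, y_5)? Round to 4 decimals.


Gradient descent on f(x,y) = 8*x^2 + 6*y^2.
Starting point: (-4.0451, 4.3218), alpha = 0.05
Step 1: grad_x = 2*8*-4.0451 = -64.7216, grad_y = 2*6*4.3218 = 51.8616
  x_1 = -4.0451 - 0.05*-64.7216 = -0.809
  y_1 = 4.3218 - 0.05*51.8616 = 1.7287
Step 2: grad_x = 2*8*-0.809 = -12.9443, grad_y = 2*6*1.7287 = 20.7446
  x_2 = -0.809 - 0.05*-12.9443 = -0.1618
  y_2 = 1.7287 - 0.05*20.7446 = 0.6915
Step 3: grad_x = 2*8*-0.1618 = -2.5889, grad_y = 2*6*0.6915 = 8.2979
  x_3 = -0.1618 - 0.05*-2.5889 = -0.0324
  y_3 = 0.6915 - 0.05*8.2979 = 0.2766
Step 4: grad_x = 2*8*-0.0324 = -0.5178, grad_y = 2*6*0.2766 = 3.3191
  x_4 = -0.0324 - 0.05*-0.5178 = -0.0065
  y_4 = 0.2766 - 0.05*3.3191 = 0.1106
Step 5: grad_x = 2*8*-0.0065 = -0.1036, grad_y = 2*6*0.1106 = 1.3277
  x_5 = -0.0065 - 0.05*-0.1036 = -0.0013
  y_5 = 0.1106 - 0.05*1.3277 = 0.0443
f(-0.0013, 0.0443) = 8*(-0.0013)^2 + 6*0.0443^2 = 0.0118


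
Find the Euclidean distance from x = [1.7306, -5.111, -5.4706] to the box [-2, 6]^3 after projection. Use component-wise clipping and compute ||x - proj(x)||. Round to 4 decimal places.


Project each component onto [-2, 6].
clip(1.7306) = 1.7306, clip(-5.111) = -2.0, clip(-5.4706) = -2.0
Projection = [1.7306, -2.0, -2.0]
Squared diffs: [0.0, 9.6783, 12.0451]
Distance = sqrt(21.7234) = 4.6608


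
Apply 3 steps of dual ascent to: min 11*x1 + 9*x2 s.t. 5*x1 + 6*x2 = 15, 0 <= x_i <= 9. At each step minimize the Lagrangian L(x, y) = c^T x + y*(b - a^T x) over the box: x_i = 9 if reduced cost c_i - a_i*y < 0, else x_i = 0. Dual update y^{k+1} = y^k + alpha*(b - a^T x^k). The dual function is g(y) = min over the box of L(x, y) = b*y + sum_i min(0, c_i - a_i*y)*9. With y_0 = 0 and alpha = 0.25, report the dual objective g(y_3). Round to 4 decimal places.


Dual ascent for LP: min 11*x1 + 9*x2, 5*x1 + 6*x2 = 15, 0 <= x_i <= 9
Step 1: y^k = 0.0, reduced costs: (11.0, 9.0)
  x^k = (0.0, 0.0), subgradient = b - a^T x = 15.0
  y^{k+1} = 0.0 + 0.25*15.0 = 3.75
Step 2: y^k = 3.75, reduced costs: (-7.75, -13.5)
  x^k = (9.0, 9.0), subgradient = b - a^T x = -84.0
  y^{k+1} = 3.75 + 0.25*-84.0 = -17.25
Step 3: y^k = -17.25, reduced costs: (97.25, 112.5)
  x^k = (0.0, 0.0), subgradient = b - a^T x = 15.0
  y^{k+1} = -17.25 + 0.25*15.0 = -13.5
Dual objective at y_3 = -13.5: reduced costs (78.5, 90.0), box minimizer x = (0.0, 0.0)
g(y_3) = b*y + (c1 - a1*y)*x1 + (c2 - a2*y)*x2 = 15*(-13.5) + 78.5*0.0 + 90.0*0.0 = -202.5 + 0.0 + 0.0 = -202.5


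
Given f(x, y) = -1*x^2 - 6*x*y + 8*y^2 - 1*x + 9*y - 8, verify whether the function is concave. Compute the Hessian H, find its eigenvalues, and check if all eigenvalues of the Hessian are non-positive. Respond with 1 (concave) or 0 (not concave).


The Hessian of f(x,y) = -1*x^2 - 6*x*y + 8*y^2 - 1*x + 9*y - 8 is:
H = [[-2, -6], [-6, 16]]
Trace = -2 + 16 = 14
Determinant = -2*16 - (-6)^2 = -68
Discriminant = (14)^2 - 4*-68 = 468.0
Eigenvalues: lambda_1 = -3.8167, lambda_2 = 17.8167
The function is not concave.

0


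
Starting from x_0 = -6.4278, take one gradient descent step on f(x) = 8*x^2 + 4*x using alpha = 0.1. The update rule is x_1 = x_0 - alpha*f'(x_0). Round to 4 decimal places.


We compute the gradient at x_0 and apply the update.
f'(x) = 16*x + 4
f'(-6.4278) = 16*-6.4278 + 4 = -98.8448
x_1 = -6.4278 - 0.1*-98.8448 = 3.4567


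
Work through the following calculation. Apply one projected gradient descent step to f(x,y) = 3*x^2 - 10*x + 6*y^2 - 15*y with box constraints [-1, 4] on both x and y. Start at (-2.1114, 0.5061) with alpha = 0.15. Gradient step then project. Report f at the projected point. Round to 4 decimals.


Step 1: Compute gradient at (-2.1114, 0.5061).
grad_x = 2*3*-2.1114 - 10 = -22.6684
grad_y = 2*6*0.5061 - 15 = -8.9268
Step 2: Gradient step.
x_raw = -2.1114 - 0.15*-22.6684 = 1.2889
y_raw = 0.5061 - 0.15*-8.9268 = 1.8451
Step 3: Project onto [-1, 4].
x_proj = clip(1.2889) = 1.2889
y_proj = clip(1.8451) = 1.8451
Step 4: Evaluate f.
f(1.2889, 1.8451) = -15.1551


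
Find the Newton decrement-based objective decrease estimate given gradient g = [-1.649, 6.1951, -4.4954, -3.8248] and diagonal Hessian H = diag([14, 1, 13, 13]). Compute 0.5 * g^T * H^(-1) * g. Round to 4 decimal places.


Step 1: H is diagonal, so H^(-1) * g = [-0.1178, 6.1951, -0.3458, -0.2942].
Step 2: g^T H^(-1) g = sum_i g_i^2 / H_ii
  = (-1.649)^2/14 + (6.1951)^2/1 + (-4.4954)^2/13 + (-3.8248)^2/13
  = 0.1942 + 38.3793 + 1.5545 + 1.1253 = 41.2533
Step 3: Objective decrease = 0.5 * g^T H^(-1) g = 20.6267


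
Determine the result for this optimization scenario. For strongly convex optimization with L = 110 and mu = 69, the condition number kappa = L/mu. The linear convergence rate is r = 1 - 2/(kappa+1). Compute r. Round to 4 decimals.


Step 1: Compute the condition number.
kappa = L/mu = 110/69 = 1.5942
Step 2: Compute the convergence rate.
r = 1 - 2/(kappa + 1) = 1 - 2*mu/(L + mu) = (L - mu)/(L + mu) = 41/179 = 0.2291


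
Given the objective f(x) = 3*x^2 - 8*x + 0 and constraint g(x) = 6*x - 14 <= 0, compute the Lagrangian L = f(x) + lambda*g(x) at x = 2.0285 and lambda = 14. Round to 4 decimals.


Step 1: Evaluate f(x).
f(2.0285) = 3*2.0285^2 - 8*2.0285 + 0 = -3.8836
Step 2: Evaluate g(x).
g(2.0285) = 6*2.0285 - 14 = -1.829
Step 3: Compute Lagrangian.
L = -3.8836 + 14*-1.829 = -29.4896


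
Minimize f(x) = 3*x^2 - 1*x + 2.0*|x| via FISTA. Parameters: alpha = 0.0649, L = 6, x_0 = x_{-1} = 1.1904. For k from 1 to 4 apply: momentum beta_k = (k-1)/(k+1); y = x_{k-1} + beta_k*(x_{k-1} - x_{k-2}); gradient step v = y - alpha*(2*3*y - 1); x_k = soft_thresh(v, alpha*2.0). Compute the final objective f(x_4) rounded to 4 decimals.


FISTA on f(x) = 3*x^2 - 1*x + 2.0*|x|
L = 6, alpha = 0.0649
Iteration 1: beta = 0.0, y = 1.1904 + 0.0*(1.1904 - 1.1904) = 1.1904
  grad(y) = 6.1424, v = y - alpha*grad = 0.7918
  prox(v) = soft_thresh(0.7918, 0.1298) = 0.662
Iteration 2: beta = 0.3333, y = 0.662 + 0.3333*(0.662 - 1.1904) = 0.4858
  grad(y) = 1.9149, v = y - alpha*grad = 0.3615
  prox(v) = soft_thresh(0.3615, 0.1298) = 0.2317
Iteration 3: beta = 0.5, y = 0.2317 + 0.5*(0.2317 - 0.662) = 0.0166
  grad(y) = -0.9002, v = y - alpha*grad = 0.0751
  prox(v) = soft_thresh(0.0751, 0.1298) = 0.0
Iteration 4: beta = 0.6, y = 0.0 + 0.6*(0.0 - 0.2317) = -0.139
  grad(y) = -1.8343, v = y - alpha*grad = -0.02
  prox(v) = soft_thresh(-0.02, 0.1298) = 0.0
f(x_4) = 3*0.0^2 - 1*0.0 + 2.0*|0.0| = 0.0


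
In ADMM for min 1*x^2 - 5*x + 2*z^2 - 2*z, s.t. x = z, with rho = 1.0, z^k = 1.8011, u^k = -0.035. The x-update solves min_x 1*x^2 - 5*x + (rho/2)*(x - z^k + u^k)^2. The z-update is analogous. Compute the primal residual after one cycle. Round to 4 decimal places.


ADMM iteration with rho = 1.0, z^k = 1.8011, u^k = -0.035
Step 1: x-update.
Minimize 1*x^2 - 5*x + (1.0/2)*(x - 1.8011 - 0.035)^2
FOC: (2*1 + 1.0)*x = 5 + 1.0*(1.8011 + 0.035)
x^{k+1} = 2.2787
Step 2: z-update.
Minimize 2*z^2 - 2*z + (1.0/2)*(2.2787 - z - 0.035)^2
FOC: (2*2 + 1.0)*z = 2 + 1.0*(2.2787 - 0.035)
z^{k+1} = 0.8487
Step 3: u-update.
u^{k+1} = -0.035 + 2.2787 - 0.8487 = 1.395
Step 4: Primal residual = |2.2787 - 0.8487| = 1.43


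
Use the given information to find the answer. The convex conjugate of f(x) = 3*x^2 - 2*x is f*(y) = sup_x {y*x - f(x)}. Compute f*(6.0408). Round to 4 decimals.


f*(y) = sup_x {y*x - a*x^2 - b*x} = sup_x {(y-b)*x - a*x^2}
FOC: (y - b) - 2a*x = 0 => x* = (y - b)/(2a)
x* = (6.0408 + 2)/(2*3) = 1.3401
f*(6.0408) = (y-b)^2/(4a) = (6.0408 + 2)^2/(4*3)
= 64.6545/12 = 5.3879


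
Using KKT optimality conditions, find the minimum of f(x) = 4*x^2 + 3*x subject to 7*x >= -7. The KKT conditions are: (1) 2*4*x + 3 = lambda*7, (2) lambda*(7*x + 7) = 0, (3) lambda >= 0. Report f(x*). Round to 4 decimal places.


Step 1: Try lambda = 0 (constraint inactive).
Stationarity: 2*4*x + 3 = 0
x* = -3/(2*4) = -0.375
Check constraint: 7*-0.375 = -2.625 >= -7 -- satisfied.
Step 2: Compute optimal value.
f(x*) = 4*(-0.375)^2 + 3*(-0.375) = -0.5625


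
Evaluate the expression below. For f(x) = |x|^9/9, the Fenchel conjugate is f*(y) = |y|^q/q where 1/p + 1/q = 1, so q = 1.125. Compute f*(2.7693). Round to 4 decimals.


The conjugate exponent q satisfies 1/p + 1/q = 1.
p = 9, so q = 9/(9 - 1) = 1.125
|y|^q = 2.7693^1.125 = 3.1453
f*(2.7693) = 3.1453 / 1.125 = 2.7958


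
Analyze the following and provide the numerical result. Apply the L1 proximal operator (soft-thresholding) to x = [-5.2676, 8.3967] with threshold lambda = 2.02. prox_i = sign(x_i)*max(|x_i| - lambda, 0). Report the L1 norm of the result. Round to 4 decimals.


Soft-thresholding with lambda = 2.02:
prox(-5.2676) = sign(-5.2676)*max(|-5.2676| - 2.02, 0) = -3.2476
prox(8.3967) = sign(8.3967)*max(|8.3967| - 2.02, 0) = 6.3767
prox(x) = [-3.2476, 6.3767]
||prox(x)||_1 = 3.2476 + 6.3767 = 9.6243


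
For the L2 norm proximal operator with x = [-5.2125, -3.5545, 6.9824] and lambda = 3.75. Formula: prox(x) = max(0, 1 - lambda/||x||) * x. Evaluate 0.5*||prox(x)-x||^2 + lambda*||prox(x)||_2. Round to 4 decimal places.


Step 1: Compute ||x||.
||x|| = 9.4106
Step 2: Compute scaling factor.
scale = max(0, 1 - 3.75/9.4106) = 0.6015
Step 3: prox(x) = [-3.1354, -2.1381, 4.2]
||prox(x)|| = 5.6606
Step 4: Proximal objective.
0.5*||prox-x||^2 = 7.0313
lambda*||prox|| = 21.2273
Total = 28.2583


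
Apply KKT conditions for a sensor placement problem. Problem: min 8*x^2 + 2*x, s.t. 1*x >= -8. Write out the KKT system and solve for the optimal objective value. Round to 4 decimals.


Step 1: Try lambda = 0 (constraint inactive).
Stationarity: 2*8*x + 2 = 0
x* = -2/(2*8) = -0.125
Check constraint: 1*-0.125 = -0.125 >= -8 -- satisfied.
Step 2: Compute optimal value.
f(x*) = 8*(-0.125)^2 + 2*(-0.125) = -0.125


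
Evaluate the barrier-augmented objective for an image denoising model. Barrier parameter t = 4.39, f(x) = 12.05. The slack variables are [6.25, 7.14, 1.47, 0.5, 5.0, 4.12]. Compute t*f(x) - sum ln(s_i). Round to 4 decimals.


Step 1: Compute log-barrier.
ln values: [1.8326, 1.9657, 0.3853, -0.6931, 1.6094, 1.4159]
phi = -(1.8326 + 1.9657 + 0.3853 - 0.6931 + 1.6094 + 1.4159) = -6.5157
Step 2: Compute augmented objective.
t*f(x) = 4.39*12.05 = 52.8995
Total = 52.8995 - 6.5157 = 46.3838


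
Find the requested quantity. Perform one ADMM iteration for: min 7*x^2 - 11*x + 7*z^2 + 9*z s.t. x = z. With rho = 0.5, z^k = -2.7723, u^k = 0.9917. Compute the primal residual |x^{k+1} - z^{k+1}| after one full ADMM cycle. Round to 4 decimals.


ADMM iteration with rho = 0.5, z^k = -2.7723, u^k = 0.9917
Step 1: x-update.
Minimize 7*x^2 - 11*x + (0.5/2)*(x + 2.7723 + 0.9917)^2
FOC: (2*7 + 0.5)*x = 11 + 0.5*(-2.7723 - 0.9917)
x^{k+1} = 0.6288
Step 2: z-update.
Minimize 7*z^2 + 9*z + (0.5/2)*(0.6288 - z + 0.9917)^2
FOC: (2*7 + 0.5)*z = -9 + 0.5*(0.6288 + 0.9917)
z^{k+1} = -0.5648
Step 3: u-update.
u^{k+1} = 0.9917 + 0.6288 + 0.5648 = 2.1853
Step 4: Primal residual = |0.6288 + 0.5648| = 1.1936


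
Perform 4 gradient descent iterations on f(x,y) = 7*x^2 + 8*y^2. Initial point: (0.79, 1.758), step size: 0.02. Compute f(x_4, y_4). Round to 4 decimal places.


Gradient descent on f(x,y) = 7*x^2 + 8*y^2.
Starting point: (0.79, 1.758), alpha = 0.02
Step 1: grad_x = 2*7*0.79 = 11.06, grad_y = 2*8*1.758 = 28.128
  x_1 = 0.79 - 0.02*11.06 = 0.5688
  y_1 = 1.758 - 0.02*28.128 = 1.1954
Step 2: grad_x = 2*7*0.5688 = 7.9632, grad_y = 2*8*1.1954 = 19.127
  x_2 = 0.5688 - 0.02*7.9632 = 0.4095
  y_2 = 1.1954 - 0.02*19.127 = 0.8129
Step 3: grad_x = 2*7*0.4095 = 5.7335, grad_y = 2*8*0.8129 = 13.0064
  x_3 = 0.4095 - 0.02*5.7335 = 0.2949
  y_3 = 0.8129 - 0.02*13.0064 = 0.5528
Step 4: grad_x = 2*7*0.2949 = 4.1281, grad_y = 2*8*0.5528 = 8.8443
  x_4 = 0.2949 - 0.02*4.1281 = 0.2123
  y_4 = 0.5528 - 0.02*8.8443 = 0.3759
f(0.2123, 0.3759) = 7*0.2123^2 + 8*0.3759^2 = 1.4458
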